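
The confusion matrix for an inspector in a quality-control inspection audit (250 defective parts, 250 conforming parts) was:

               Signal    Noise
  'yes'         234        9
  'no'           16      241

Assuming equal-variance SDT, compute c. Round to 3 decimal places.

H = 234/250 = 0.9360
FA = 9/250 = 0.0360
Φ⁻¹(H) = Φ⁻¹(0.9360) = 1.5220
Φ⁻¹(FA) = Φ⁻¹(0.0360) = -1.7991
c = −½·[z(H) + z(FA)] = −0.5 × (1.5220 + (-1.7991)) = 0.13855
c > 0: the inspector has a conservative response bias.

c = 0.139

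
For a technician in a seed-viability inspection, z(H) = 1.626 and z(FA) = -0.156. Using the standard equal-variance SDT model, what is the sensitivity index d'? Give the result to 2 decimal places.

d' = z(H) − z(FA) = 1.626 − (-0.156) = 1.782

d' = 1.78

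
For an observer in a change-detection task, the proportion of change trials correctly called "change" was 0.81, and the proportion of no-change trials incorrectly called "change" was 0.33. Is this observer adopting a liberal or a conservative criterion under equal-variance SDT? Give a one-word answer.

liberal

z(H) = 0.878, z(FA) = -0.440
c = −½·(z(H) + z(FA)) = -0.219
c < 0 → liberal criterion (biased toward responding “yes”).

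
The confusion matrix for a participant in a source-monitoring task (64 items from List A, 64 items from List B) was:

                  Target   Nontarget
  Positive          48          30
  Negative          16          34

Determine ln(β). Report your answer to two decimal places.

H = 48/64 = 0.7500
FA = 30/64 = 0.4688
z(H) = z(0.7500) = 0.674
z(FA) = z(0.4688) = -0.078
ln β = −½·[z(H)² − z(FA)²] = −0.5 × (0.454 − 0.006) = -0.224

ln β = -0.22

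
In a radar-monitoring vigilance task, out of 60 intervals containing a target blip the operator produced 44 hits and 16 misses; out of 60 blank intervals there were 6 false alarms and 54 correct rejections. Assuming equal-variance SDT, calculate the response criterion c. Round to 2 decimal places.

H = 44/60 = 0.7333
FA = 6/60 = 0.1000
z(0.7333) = 0.6228, z(0.1000) = -1.2816
c = −½·[z(H) + z(FA)] = −0.5 × (0.6228 + (-1.2816)) = 0.3294

c = 0.33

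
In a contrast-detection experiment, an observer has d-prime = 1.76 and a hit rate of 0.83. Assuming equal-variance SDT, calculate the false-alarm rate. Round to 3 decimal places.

false-alarm rate = 0.210

z(hit rate) = z(0.83) = 0.9542
z(FA) = z(H) − d' = 0.9542 − 1.76 = -0.8058
false-alarm rate = Φ(-0.8058) = 0.2102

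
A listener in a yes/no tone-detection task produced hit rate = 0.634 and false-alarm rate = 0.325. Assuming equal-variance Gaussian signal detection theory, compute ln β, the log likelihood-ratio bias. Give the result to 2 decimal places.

Φ⁻¹(0.634) = 0.342, Φ⁻¹(0.325) = -0.454
ln β = −½·[z(H)² − z(FA)²] = −0.5 × (0.117 − 0.206) = 0.0445

ln β = 0.04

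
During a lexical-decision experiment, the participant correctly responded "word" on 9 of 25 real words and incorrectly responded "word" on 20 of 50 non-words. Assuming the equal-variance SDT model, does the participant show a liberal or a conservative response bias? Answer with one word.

conservative

z(H) = -0.358, z(FA) = -0.253
c = −½·(z(H) + z(FA)) = 0.3055
c > 0 → conservative criterion (biased toward responding “no”).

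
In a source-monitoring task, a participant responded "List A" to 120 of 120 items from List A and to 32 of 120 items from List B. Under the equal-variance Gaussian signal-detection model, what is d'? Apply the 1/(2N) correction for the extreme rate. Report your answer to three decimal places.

d' = 3.261

The hit rate is 120/120 = 1, so apply the 1/(2N) correction: H → 1 − 1/(2·120) = 0.99583.
z(H) = z(0.99583) = 2.6380
z(FA) = z(0.26667) = -0.6229
d' = 2.6380 − (-0.6229) = 3.2609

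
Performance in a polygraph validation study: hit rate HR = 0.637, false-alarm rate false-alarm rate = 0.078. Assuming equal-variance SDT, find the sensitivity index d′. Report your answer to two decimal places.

d′ = 1.77

z(0.637) = 0.3505, z(0.078) = -1.4187
d' = z(H) − z(FA) = 0.3505 − (-1.4187) = 1.7692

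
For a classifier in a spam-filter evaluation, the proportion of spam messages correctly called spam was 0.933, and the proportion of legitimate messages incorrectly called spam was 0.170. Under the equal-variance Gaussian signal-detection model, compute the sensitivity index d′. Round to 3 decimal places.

d′ = 2.453

Φ⁻¹(H) = Φ⁻¹(0.933) = 1.4985
Φ⁻¹(FA) = Φ⁻¹(0.170) = -0.9542
d' = z(H) − z(FA) = 1.4985 − (-0.9542) = 2.4527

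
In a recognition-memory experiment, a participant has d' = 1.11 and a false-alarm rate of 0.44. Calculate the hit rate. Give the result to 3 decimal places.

z(false-alarm rate) = z(0.44) = -0.1510
z(H) = z(FA) + d' = -0.1510 + 1.11 = 0.9590
hit rate = Φ(0.9590) = 0.8312

hit rate = 0.831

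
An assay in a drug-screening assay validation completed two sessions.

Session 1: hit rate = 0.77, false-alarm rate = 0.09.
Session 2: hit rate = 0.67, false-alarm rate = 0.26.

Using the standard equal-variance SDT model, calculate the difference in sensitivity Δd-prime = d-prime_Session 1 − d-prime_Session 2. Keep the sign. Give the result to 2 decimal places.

Session 1: z(0.77) = 0.739, z(0.09) = -1.341, d' = 2.080
Session 2: z(0.67) = 0.440, z(0.26) = -0.643, d' = 1.083
Δd' = d'_Session 1 − d'_Session 2 = 2.080 − 1.083 = 0.997
Session 1 has the higher sensitivity.

Δd-prime = 1.00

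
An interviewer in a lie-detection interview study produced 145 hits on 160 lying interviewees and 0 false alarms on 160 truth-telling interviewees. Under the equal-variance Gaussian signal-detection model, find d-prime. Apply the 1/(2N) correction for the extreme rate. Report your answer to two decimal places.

d-prime = 4.05

The false-alarm rate is 0/160 = 0, so apply the 1/(2N) correction: FA → 1/(2·160) = 0.00313.
z(H) = z(0.90625) = 1.318
z(FA) = z(0.00313) = -2.734
d' = 1.318 − (-2.734) = 4.052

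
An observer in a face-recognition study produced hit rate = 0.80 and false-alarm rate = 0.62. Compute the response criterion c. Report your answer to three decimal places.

Φ⁻¹(0.80) = 0.8416, Φ⁻¹(0.62) = 0.3055
c = −½·[z(H) + z(FA)] = −0.5 × (0.8416 + 0.3055) = -0.57355
c < 0: the observer has a liberal response bias.

c = -0.574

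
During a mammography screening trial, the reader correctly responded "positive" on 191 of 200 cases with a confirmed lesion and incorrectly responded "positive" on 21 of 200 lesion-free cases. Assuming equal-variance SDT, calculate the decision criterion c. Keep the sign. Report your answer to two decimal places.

H = 191/200 = 0.9550
FA = 21/200 = 0.1050
Φ⁻¹(H) = Φ⁻¹(0.9550) = 1.6954
Φ⁻¹(FA) = Φ⁻¹(0.1050) = -1.2536
c = −½·[z(H) + z(FA)] = −0.5 × (1.6954 + (-1.2536)) = -0.2209
c < 0: the reader has a liberal response bias.

c = -0.22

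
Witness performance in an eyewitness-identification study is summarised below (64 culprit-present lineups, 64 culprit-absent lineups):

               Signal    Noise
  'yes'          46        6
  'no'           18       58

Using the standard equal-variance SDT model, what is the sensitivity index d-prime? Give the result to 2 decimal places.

H = 46/64 = 0.7188
FA = 6/64 = 0.0938
Φ⁻¹(H) = Φ⁻¹(0.7188) = 0.579
Φ⁻¹(FA) = Φ⁻¹(0.0938) = -1.318
d' = z(H) − z(FA) = 0.579 − (-1.318) = 1.897

d-prime = 1.90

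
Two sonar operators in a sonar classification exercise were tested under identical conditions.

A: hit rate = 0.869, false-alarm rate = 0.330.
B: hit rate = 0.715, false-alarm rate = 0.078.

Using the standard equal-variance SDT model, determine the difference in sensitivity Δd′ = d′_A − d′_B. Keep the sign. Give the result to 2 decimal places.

A: z(0.869) = 1.122, z(0.330) = -0.440, d' = 1.562
B: z(0.715) = 0.568, z(0.078) = -1.419, d' = 1.987
Δd' = d'_A − d'_B = 1.562 − 1.987 = -0.425
B has the higher sensitivity.

Δd′ = -0.43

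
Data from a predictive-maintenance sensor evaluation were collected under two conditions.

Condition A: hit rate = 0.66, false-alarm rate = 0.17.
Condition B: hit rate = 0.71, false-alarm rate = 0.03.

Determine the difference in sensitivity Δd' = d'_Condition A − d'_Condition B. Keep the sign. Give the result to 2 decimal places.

Condition A: z(0.66) = 0.412, z(0.17) = -0.954, d' = 1.366
Condition B: z(0.71) = 0.553, z(0.03) = -1.881, d' = 2.434
Δd' = d'_Condition A − d'_Condition B = 1.366 − 2.434 = -1.068
Condition B has the higher sensitivity.

Δd' = -1.07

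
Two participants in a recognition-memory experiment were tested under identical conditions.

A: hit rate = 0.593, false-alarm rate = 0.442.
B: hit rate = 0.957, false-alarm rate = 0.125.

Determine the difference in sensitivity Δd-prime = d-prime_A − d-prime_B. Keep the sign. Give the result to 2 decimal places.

A: z(0.593) = 0.235, z(0.442) = -0.146, d' = 0.381
B: z(0.957) = 1.717, z(0.125) = -1.150, d' = 2.867
Δd' = d'_A − d'_B = 0.381 − 2.867 = -2.486
B has the higher sensitivity.

Δd-prime = -2.49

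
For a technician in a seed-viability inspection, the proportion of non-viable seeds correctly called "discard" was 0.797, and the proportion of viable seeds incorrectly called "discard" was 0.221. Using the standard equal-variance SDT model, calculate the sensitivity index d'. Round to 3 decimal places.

z(H) = z(0.797) = 0.8310
z(FA) = z(0.221) = -0.7688
d' = z(H) − z(FA) = 0.8310 − (-0.7688) = 1.5998

d' = 1.600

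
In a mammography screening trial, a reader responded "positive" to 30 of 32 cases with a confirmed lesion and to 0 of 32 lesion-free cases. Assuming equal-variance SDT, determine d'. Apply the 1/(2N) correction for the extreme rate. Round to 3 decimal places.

The false-alarm rate is 0/32 = 0, so apply the 1/(2N) correction: FA → 1/(2·32) = 0.01562.
z(H) = z(0.93750) = 1.5341
z(FA) = z(0.01562) = -2.1540
d' = 1.5341 − (-2.1540) = 3.6881

d' = 3.688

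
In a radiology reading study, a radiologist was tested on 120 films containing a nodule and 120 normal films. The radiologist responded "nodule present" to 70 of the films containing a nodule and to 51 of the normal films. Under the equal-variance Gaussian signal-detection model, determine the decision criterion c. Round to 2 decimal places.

H = 70/120 = 0.5833
FA = 51/120 = 0.4250
z(H) = z(0.5833) = 0.2103
z(FA) = z(0.4250) = -0.1891
c = −½·[z(H) + z(FA)] = −0.5 × (0.2103 + (-0.1891)) = -0.0106

c = -0.01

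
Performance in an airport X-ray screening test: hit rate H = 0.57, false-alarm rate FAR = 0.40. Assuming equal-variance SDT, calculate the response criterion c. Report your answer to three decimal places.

c = 0.038

z(0.57) = 0.1764, z(0.40) = -0.2533
c = −½·[z(H) + z(FA)] = −0.5 × (0.1764 + (-0.2533)) = 0.03845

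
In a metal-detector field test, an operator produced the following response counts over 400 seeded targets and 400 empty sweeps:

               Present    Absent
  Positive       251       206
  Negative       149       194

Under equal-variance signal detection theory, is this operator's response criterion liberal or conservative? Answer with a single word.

liberal

z(H) = 0.325, z(FA) = 0.038
c = −½·(z(H) + z(FA)) = -0.1815
c < 0 → liberal criterion (biased toward responding “yes”).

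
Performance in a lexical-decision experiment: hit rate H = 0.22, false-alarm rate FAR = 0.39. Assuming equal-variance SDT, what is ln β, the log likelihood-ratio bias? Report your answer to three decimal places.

z(0.22) = -0.7722, z(0.39) = -0.2793
ln β = −½·[z(H)² − z(FA)²] = −0.5 × (0.5963 − 0.0780) = -0.25915

ln β = -0.259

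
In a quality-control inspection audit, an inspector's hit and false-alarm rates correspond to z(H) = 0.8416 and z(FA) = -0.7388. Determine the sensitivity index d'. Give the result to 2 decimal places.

d' = z(H) − z(FA) = 0.8416 − (-0.7388) = 1.5804

d' = 1.58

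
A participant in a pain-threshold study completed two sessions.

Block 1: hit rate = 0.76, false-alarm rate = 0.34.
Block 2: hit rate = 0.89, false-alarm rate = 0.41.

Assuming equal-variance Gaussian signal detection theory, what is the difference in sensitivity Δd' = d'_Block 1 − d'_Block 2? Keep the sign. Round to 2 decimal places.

Block 1: z(0.76) = 0.706, z(0.34) = -0.412, d' = 1.118
Block 2: z(0.89) = 1.227, z(0.41) = -0.228, d' = 1.455
Δd' = d'_Block 1 − d'_Block 2 = 1.118 − 1.455 = -0.337
Block 2 has the higher sensitivity.

Δd' = -0.34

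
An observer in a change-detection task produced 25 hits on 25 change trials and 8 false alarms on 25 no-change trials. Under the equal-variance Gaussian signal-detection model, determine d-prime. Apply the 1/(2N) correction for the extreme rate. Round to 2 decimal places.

The hit rate is 25/25 = 1, so apply the 1/(2N) correction: H → 1 − 1/(2·25) = 0.98000.
z(H) = z(0.98000) = 2.054
z(FA) = z(0.32000) = -0.468
d' = 2.054 − (-0.468) = 2.522

d-prime = 2.52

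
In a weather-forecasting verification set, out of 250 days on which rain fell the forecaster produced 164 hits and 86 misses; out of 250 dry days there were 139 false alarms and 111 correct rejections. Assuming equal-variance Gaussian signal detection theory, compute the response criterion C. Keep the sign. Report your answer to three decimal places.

C = -0.271

H = 164/250 = 0.6560
FA = 139/250 = 0.5560
Φ⁻¹(0.6560) = 0.4016, Φ⁻¹(0.5560) = 0.1408
c = −½·[z(H) + z(FA)] = −0.5 × (0.4016 + 0.1408) = -0.2712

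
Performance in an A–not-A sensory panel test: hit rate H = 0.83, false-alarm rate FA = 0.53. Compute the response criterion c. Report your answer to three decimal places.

z(0.83) = 0.9542, z(0.53) = 0.0753
c = −½·[z(H) + z(FA)] = −0.5 × (0.9542 + 0.0753) = -0.51475
c < 0: the taster has a liberal response bias.

c = -0.515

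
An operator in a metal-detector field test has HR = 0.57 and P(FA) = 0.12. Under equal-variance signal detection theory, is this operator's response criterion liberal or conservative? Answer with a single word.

z(H) = 0.176, z(FA) = -1.175
c = −½·(z(H) + z(FA)) = 0.4995
c > 0 → conservative criterion (biased toward responding “no”).

conservative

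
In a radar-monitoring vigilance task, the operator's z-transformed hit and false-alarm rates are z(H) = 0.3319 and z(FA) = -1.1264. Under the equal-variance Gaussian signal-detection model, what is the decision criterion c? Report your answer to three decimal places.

c = −½·[z(H) + z(FA)] = −½·(0.3319 + (-1.1264)) = 0.39725
c > 0: the operator has a conservative response bias.

c = 0.397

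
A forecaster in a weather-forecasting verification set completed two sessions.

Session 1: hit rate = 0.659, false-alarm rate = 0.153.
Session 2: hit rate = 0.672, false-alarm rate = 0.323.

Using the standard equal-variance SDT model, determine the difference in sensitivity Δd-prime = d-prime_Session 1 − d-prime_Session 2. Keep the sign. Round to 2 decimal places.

Session 1: z(0.659) = 0.410, z(0.153) = -1.024, d' = 1.434
Session 2: z(0.672) = 0.445, z(0.323) = -0.459, d' = 0.904
Δd' = d'_Session 1 − d'_Session 2 = 1.434 − 0.904 = 0.530
Session 1 has the higher sensitivity.

Δd-prime = 0.53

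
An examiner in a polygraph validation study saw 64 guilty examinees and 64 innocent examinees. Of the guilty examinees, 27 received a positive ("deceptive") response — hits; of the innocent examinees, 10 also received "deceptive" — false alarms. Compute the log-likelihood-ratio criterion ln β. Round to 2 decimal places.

ln β = 0.49

H = 27/64 = 0.4219
FA = 10/64 = 0.1562
z(H) = -0.197
z(FA) = -1.010
ln β = −½·[z(H)² − z(FA)²] = −0.5 × (0.039 − 1.020) = 0.4905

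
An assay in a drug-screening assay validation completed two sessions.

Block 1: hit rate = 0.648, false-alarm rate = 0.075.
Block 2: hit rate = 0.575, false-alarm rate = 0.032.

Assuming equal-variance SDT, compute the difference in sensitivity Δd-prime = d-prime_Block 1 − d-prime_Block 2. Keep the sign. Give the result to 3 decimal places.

Δd-prime = -0.222

Block 1: z(0.648) = 0.3799, z(0.075) = -1.4395, d' = 1.8194
Block 2: z(0.575) = 0.1891, z(0.032) = -1.8522, d' = 2.0413
Δd' = d'_Block 1 − d'_Block 2 = 1.8194 − 2.0413 = -0.2219
Block 2 has the higher sensitivity.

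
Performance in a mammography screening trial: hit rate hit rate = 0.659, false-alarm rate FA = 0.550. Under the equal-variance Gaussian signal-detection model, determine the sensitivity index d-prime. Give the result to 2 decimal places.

d-prime = 0.28

z(H) = z(0.659) = 0.4097
z(FA) = z(0.550) = 0.1257
d' = z(H) − z(FA) = 0.4097 − 0.1257 = 0.2840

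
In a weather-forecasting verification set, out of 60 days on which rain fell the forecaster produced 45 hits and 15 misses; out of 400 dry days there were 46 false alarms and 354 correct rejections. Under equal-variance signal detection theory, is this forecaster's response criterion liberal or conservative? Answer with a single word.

conservative

z(H) = 0.674, z(FA) = -1.200
c = −½·(z(H) + z(FA)) = 0.263
c > 0 → conservative criterion (biased toward responding “no”).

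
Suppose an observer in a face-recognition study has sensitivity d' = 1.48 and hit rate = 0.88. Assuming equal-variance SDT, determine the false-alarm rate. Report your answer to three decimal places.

z(hit rate) = z(0.88) = 1.1750
z(FA) = z(H) − d' = 1.1750 − 1.48 = -0.3050
false-alarm rate = Φ(-0.3050) = 0.3802

false-alarm rate = 0.380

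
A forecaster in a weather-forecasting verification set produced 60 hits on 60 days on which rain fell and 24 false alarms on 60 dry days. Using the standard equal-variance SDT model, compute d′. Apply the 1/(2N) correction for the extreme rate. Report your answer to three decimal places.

The hit rate is 60/60 = 1, so apply the 1/(2N) correction: H → 1 − 1/(2·60) = 0.99167.
z(H) = z(0.99167) = 2.3941
z(FA) = z(0.40000) = -0.2533
d' = 2.3941 − (-0.2533) = 2.6474

d′ = 2.647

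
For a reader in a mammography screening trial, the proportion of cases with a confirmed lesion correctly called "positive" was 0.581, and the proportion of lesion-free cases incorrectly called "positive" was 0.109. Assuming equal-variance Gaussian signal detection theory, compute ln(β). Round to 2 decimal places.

ln β = 0.74

z(0.581) = 0.204, z(0.109) = -1.232
ln β = −½·[z(H)² − z(FA)²] = −0.5 × (0.042 − 1.518) = 0.738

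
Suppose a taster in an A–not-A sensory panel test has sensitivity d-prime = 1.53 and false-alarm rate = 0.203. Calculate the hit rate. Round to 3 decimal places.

hit rate = 0.758

z(false-alarm rate) = z(0.203) = -0.8310
z(H) = z(FA) + d' = -0.8310 + 1.53 = 0.6990
hit rate = Φ(0.6990) = 0.7577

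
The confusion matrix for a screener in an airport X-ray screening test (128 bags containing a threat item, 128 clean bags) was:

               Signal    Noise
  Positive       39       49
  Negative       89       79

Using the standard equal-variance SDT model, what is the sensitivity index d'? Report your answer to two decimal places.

d' = -0.21

H = 39/128 = 0.3047
FA = 49/128 = 0.3828
z(H) = z(0.3047) = -0.5109
z(FA) = z(0.3828) = -0.2981
d' = z(H) − z(FA) = -0.5109 − (-0.2981) = -0.2128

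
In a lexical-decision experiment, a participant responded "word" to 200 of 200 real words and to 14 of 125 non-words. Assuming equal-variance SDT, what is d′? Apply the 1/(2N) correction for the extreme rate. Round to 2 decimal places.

The hit rate is 200/200 = 1, so apply the 1/(2N) correction: H → 1 − 1/(2·200) = 0.99750.
z(H) = z(0.99750) = 2.807
z(FA) = z(0.11200) = -1.216
d' = 2.807 − (-1.216) = 4.023

d′ = 4.02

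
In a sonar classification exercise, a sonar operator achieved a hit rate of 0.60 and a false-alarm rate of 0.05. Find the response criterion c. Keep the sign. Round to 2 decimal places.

z(H) = z(0.60) = 0.253
z(FA) = z(0.05) = -1.645
c = −½·[z(H) + z(FA)] = −0.5 × (0.253 + (-1.645)) = 0.696
c > 0: the sonar operator has a conservative response bias.

c = 0.70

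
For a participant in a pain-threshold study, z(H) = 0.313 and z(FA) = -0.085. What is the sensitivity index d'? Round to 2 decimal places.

d' = 0.40

d' = z(H) − z(FA) = 0.313 − (-0.085) = 0.398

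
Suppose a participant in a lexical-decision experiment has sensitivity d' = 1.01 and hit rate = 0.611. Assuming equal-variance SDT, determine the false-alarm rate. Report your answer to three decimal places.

z(hit rate) = z(0.611) = 0.2819
z(FA) = z(H) − d' = 0.2819 − 1.01 = -0.7281
false-alarm rate = Φ(-0.7281) = 0.2333

false-alarm rate = 0.233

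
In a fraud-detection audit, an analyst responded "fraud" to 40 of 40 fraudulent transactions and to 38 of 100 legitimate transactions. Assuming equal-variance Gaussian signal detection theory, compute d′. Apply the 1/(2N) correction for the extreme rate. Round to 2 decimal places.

The hit rate is 40/40 = 1, so apply the 1/(2N) correction: H → 1 − 1/(2·40) = 0.98750.
z(H) = z(0.98750) = 2.241
z(FA) = z(0.38000) = -0.305
d' = 2.241 − (-0.305) = 2.546

d′ = 2.55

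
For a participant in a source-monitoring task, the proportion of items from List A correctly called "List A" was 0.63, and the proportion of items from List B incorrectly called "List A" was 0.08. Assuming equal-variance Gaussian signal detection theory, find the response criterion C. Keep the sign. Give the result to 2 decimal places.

C = 0.54

Φ⁻¹(H) = Φ⁻¹(0.63) = 0.332
Φ⁻¹(FA) = Φ⁻¹(0.08) = -1.405
c = −½·[z(H) + z(FA)] = −0.5 × (0.332 + (-1.405)) = 0.5365
c > 0: the participant has a conservative response bias.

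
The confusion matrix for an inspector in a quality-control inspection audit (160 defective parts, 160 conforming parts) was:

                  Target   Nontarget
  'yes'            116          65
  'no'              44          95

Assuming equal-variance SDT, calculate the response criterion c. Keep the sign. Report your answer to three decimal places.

H = 116/160 = 0.7250
FA = 65/160 = 0.4062
z(H) = z(0.7250) = 0.5978
z(FA) = z(0.4062) = -0.2373
c = −½·[z(H) + z(FA)] = −0.5 × (0.5978 + (-0.2373)) = -0.18025
c < 0: the inspector has a liberal response bias.

c = -0.180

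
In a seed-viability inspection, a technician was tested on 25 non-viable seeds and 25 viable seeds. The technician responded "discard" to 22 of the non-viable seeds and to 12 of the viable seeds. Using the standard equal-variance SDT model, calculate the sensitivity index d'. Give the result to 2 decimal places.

d' = 1.23

H = 22/25 = 0.8800
FA = 12/25 = 0.4800
z(H) = z(0.8800) = 1.175
z(FA) = z(0.4800) = -0.050
d' = z(H) − z(FA) = 1.175 − (-0.050) = 1.225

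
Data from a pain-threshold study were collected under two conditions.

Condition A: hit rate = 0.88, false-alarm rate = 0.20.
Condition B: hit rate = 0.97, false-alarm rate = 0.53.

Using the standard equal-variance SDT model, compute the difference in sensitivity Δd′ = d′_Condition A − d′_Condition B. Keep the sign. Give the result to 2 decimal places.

Δd′ = 0.21

Condition A: z(0.88) = 1.175, z(0.20) = -0.842, d' = 2.017
Condition B: z(0.97) = 1.881, z(0.53) = 0.075, d' = 1.806
Δd' = d'_Condition A − d'_Condition B = 2.017 − 1.806 = 0.211
Condition A has the higher sensitivity.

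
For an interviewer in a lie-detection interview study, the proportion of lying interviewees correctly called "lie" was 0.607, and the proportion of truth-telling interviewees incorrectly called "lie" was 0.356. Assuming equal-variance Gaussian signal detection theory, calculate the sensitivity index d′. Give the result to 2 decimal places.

d′ = 0.64

z(H) = z(0.607) = 0.272
z(FA) = z(0.356) = -0.369
d' = z(H) − z(FA) = 0.272 − (-0.369) = 0.641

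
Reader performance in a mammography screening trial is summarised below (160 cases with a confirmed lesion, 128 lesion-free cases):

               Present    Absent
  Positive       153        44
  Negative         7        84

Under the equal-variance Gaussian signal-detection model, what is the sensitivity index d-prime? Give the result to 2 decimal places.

d-prime = 2.11

H = 153/160 = 0.9563
FA = 44/128 = 0.3438
z(H) = 1.709
z(FA) = -0.402
d' = z(H) − z(FA) = 1.709 − (-0.402) = 2.111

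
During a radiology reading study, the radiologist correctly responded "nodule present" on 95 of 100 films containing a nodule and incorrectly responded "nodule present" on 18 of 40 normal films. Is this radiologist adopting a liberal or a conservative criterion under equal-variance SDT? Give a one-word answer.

liberal

z(H) = 1.645, z(FA) = -0.126
c = −½·(z(H) + z(FA)) = -0.7595
c < 0 → liberal criterion (biased toward responding “yes”).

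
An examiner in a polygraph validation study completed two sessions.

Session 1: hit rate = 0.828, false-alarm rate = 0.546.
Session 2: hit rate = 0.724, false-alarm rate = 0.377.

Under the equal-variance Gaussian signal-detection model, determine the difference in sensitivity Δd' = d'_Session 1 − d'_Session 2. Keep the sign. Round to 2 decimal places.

Δd' = -0.08

Session 1: z(0.828) = 0.946, z(0.546) = 0.116, d' = 0.830
Session 2: z(0.724) = 0.595, z(0.377) = -0.313, d' = 0.908
Δd' = d'_Session 1 − d'_Session 2 = 0.830 − 0.908 = -0.078
Session 2 has the higher sensitivity.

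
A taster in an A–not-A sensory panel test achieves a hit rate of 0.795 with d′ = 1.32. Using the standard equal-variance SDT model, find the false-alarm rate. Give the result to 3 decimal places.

z(hit rate) = z(0.795) = 0.8239
z(FA) = z(H) − d' = 0.8239 − 1.32 = -0.4961
false-alarm rate = Φ(-0.4961) = 0.3099

false-alarm rate = 0.310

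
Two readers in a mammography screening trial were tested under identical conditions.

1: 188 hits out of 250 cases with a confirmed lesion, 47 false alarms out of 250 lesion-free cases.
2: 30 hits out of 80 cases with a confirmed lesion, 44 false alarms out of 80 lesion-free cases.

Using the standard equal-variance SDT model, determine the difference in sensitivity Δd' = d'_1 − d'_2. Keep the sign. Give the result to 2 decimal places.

1: z(0.7520) = 0.681, z(0.1880) = -0.885, d' = 1.566
2: z(0.3750) = -0.319, z(0.5500) = 0.126, d' = -0.445
Δd' = d'_1 − d'_2 = 1.566 − (-0.445) = 2.011
1 has the higher sensitivity.

Δd' = 2.01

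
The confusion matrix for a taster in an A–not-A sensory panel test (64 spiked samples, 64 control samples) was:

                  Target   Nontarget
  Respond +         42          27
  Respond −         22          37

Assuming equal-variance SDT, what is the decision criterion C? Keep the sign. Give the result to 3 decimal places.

C = -0.103

H = 42/64 = 0.6562
FA = 27/64 = 0.4219
z(H) = 0.4021
z(FA) = -0.1970
c = −½·[z(H) + z(FA)] = −0.5 × (0.4021 + (-0.1970)) = -0.10255
c < 0: the taster has a liberal response bias.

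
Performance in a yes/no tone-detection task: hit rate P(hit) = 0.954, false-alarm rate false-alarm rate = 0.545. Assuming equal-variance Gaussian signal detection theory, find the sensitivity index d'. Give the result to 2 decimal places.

d' = 1.57

z(H) = z(0.954) = 1.685
z(FA) = z(0.545) = 0.113
d' = z(H) − z(FA) = 1.685 − 0.113 = 1.572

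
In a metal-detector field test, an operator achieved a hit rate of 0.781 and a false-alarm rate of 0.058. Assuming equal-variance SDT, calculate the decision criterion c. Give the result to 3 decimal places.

c = 0.398

z(0.781) = 0.7756, z(0.058) = -1.5718
c = −½·[z(H) + z(FA)] = −0.5 × (0.7756 + (-1.5718)) = 0.3981
c > 0: the operator has a conservative response bias.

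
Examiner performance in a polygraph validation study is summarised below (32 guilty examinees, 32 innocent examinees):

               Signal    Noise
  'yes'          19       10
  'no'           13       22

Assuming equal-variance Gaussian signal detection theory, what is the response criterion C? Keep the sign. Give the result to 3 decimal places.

H = 19/32 = 0.5938
FA = 10/32 = 0.3125
z(H) = 0.2373
z(FA) = -0.4888
c = −½·[z(H) + z(FA)] = −0.5 × (0.2373 + (-0.4888)) = 0.12575

C = 0.126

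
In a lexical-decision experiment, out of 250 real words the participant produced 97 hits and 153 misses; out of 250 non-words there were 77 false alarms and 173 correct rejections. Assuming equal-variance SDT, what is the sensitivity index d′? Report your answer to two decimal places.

H = 97/250 = 0.3880
FA = 77/250 = 0.3080
z(H) = z(0.3880) = -0.285
z(FA) = z(0.3080) = -0.502
d' = z(H) − z(FA) = -0.285 − (-0.502) = 0.217

d′ = 0.22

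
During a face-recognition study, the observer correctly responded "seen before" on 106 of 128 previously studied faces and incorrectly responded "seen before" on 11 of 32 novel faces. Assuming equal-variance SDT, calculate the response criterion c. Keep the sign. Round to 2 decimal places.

H = 106/128 = 0.8281
FA = 11/32 = 0.3438
z(H) = 0.947
z(FA) = -0.402
c = −½·[z(H) + z(FA)] = −0.5 × (0.947 + (-0.402)) = -0.2725

c = -0.27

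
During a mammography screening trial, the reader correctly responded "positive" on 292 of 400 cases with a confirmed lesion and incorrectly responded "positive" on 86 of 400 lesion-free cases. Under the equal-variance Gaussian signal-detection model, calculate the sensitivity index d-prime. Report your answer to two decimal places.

H = 292/400 = 0.7300
FA = 86/400 = 0.2150
Φ⁻¹(H) = 0.613
Φ⁻¹(FA) = -0.789
d' = z(H) − z(FA) = 0.613 − (-0.789) = 1.402

d-prime = 1.40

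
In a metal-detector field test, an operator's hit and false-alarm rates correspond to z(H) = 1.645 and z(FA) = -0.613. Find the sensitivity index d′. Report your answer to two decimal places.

d' = z(H) − z(FA) = 1.645 − (-0.613) = 2.258

d′ = 2.26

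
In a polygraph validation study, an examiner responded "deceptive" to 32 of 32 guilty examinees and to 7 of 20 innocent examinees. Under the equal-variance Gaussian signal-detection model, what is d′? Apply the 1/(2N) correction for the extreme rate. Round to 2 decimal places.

The hit rate is 32/32 = 1, so apply the 1/(2N) correction: H → 1 − 1/(2·32) = 0.98438.
z(H) = z(0.98438) = 2.154
z(FA) = z(0.35000) = -0.385
d' = 2.154 − (-0.385) = 2.539

d′ = 2.54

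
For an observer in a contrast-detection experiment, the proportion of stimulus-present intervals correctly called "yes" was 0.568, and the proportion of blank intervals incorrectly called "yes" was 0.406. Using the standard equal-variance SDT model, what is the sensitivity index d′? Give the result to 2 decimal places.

z(H) = z(0.568) = 0.1713
z(FA) = z(0.406) = -0.2378
d' = z(H) − z(FA) = 0.1713 − (-0.2378) = 0.4091

d′ = 0.41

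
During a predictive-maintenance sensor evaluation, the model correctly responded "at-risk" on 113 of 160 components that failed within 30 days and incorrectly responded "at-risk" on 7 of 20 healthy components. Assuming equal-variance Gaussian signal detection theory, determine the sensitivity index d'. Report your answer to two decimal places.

H = 113/160 = 0.7063
FA = 7/20 = 0.3500
z(0.7063) = 0.543, z(0.3500) = -0.385
d' = z(H) − z(FA) = 0.543 − (-0.385) = 0.928

d' = 0.93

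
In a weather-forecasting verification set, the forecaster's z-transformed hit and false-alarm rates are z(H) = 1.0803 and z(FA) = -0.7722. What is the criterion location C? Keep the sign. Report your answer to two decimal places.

c = −½·[z(H) + z(FA)] = −½·(1.0803 + (-0.7722)) = -0.15405

C = -0.15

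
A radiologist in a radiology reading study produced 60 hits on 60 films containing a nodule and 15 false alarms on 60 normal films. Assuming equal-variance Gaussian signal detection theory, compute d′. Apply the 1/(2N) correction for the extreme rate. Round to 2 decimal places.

The hit rate is 60/60 = 1, so apply the 1/(2N) correction: H → 1 − 1/(2·60) = 0.99167.
z(H) = z(0.99167) = 2.394
z(FA) = z(0.25000) = -0.674
d' = 2.394 − (-0.674) = 3.068

d′ = 3.07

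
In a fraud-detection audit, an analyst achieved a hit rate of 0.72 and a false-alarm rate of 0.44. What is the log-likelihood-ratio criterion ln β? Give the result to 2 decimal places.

ln β = -0.16

z(0.72) = 0.583, z(0.44) = -0.151
ln β = −½·[z(H)² − z(FA)²] = −0.5 × (0.340 − 0.023) = -0.1585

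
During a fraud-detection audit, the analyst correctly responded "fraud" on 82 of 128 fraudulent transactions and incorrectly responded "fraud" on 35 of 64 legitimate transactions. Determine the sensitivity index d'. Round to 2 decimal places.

H = 82/128 = 0.6406
FA = 35/64 = 0.5469
z(0.6406) = 0.3601, z(0.5469) = 0.1178
d' = z(H) − z(FA) = 0.3601 − 0.1178 = 0.2423

d' = 0.24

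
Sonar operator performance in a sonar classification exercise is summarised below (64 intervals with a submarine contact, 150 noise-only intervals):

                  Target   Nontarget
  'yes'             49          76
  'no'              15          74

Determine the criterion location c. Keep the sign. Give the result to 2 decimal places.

H = 49/64 = 0.7656
FA = 76/150 = 0.5067
z(H) = 0.7244
z(FA) = 0.0168
c = −½·[z(H) + z(FA)] = −0.5 × (0.7244 + 0.0168) = -0.3706
c < 0: the sonar operator has a liberal response bias.

c = -0.37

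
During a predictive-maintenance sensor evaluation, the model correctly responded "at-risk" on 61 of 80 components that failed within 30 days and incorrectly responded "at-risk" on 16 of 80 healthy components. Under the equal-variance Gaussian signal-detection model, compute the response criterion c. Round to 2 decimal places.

c = 0.06

H = 61/80 = 0.7625
FA = 16/80 = 0.2000
z(H) = 0.714
z(FA) = -0.842
c = −½·[z(H) + z(FA)] = −0.5 × (0.714 + (-0.842)) = 0.064
c > 0: the model has a conservative response bias.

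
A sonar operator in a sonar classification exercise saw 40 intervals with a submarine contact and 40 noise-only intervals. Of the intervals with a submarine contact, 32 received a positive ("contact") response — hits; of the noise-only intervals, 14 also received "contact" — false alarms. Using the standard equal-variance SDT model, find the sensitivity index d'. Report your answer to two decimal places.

d' = 1.23

H = 32/40 = 0.8000
FA = 14/40 = 0.3500
z(0.8000) = 0.842, z(0.3500) = -0.385
d' = z(H) − z(FA) = 0.842 − (-0.385) = 1.227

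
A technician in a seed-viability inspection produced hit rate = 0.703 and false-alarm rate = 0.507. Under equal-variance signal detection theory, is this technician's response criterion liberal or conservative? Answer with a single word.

z(H) = 0.533, z(FA) = 0.018
c = −½·(z(H) + z(FA)) = -0.2755
c < 0 → liberal criterion (biased toward responding “yes”).

liberal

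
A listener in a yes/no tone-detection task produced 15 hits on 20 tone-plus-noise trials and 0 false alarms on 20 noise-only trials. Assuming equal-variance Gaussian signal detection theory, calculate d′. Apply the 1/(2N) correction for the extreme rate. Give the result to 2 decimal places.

d′ = 2.63

The false-alarm rate is 0/20 = 0, so apply the 1/(2N) correction: FA → 1/(2·20) = 0.02500.
z(H) = z(0.75000) = 0.674
z(FA) = z(0.02500) = -1.960
d' = 0.674 − (-1.960) = 2.634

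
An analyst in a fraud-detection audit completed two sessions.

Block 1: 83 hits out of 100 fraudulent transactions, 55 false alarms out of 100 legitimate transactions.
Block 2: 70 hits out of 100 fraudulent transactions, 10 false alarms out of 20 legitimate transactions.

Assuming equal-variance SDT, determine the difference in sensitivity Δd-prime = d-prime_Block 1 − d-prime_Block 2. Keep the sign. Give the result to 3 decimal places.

Block 1: z(0.8300) = 0.9542, z(0.5500) = 0.1257, d' = 0.8285
Block 2: z(0.7000) = 0.5244, z(0.5000) = 0.0000, d' = 0.5244
Δd' = d'_Block 1 − d'_Block 2 = 0.8285 − 0.5244 = 0.3041
Block 1 has the higher sensitivity.

Δd-prime = 0.304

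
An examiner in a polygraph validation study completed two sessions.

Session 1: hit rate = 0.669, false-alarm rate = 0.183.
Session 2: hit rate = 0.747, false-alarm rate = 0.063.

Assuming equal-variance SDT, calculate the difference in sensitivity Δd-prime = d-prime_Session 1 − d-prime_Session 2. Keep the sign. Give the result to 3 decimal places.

Δd-prime = -0.854

Session 1: z(0.669) = 0.4372, z(0.183) = -0.9040, d' = 1.3412
Session 2: z(0.747) = 0.6651, z(0.063) = -1.5301, d' = 2.1952
Δd' = d'_Session 1 − d'_Session 2 = 1.3412 − 2.1952 = -0.8540
Session 2 has the higher sensitivity.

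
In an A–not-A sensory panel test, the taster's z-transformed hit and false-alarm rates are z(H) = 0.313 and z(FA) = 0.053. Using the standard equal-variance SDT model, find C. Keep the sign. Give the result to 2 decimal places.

C = -0.18

c = −½·[z(H) + z(FA)] = −½·(0.313 + 0.053) = -0.183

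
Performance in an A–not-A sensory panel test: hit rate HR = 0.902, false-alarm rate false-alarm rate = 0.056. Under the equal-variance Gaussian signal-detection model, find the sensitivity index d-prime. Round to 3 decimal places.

d-prime = 2.882

z(0.902) = 1.2930, z(0.056) = -1.5893
d' = z(H) − z(FA) = 1.2930 − (-1.5893) = 2.8823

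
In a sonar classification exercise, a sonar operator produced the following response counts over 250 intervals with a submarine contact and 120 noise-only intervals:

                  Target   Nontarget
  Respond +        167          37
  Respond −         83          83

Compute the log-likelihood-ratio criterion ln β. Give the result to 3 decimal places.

ln β = 0.031

H = 167/250 = 0.6680
FA = 37/120 = 0.3083
Φ⁻¹(H) = Φ⁻¹(0.6680) = 0.4344
Φ⁻¹(FA) = Φ⁻¹(0.3083) = -0.5007
ln β = −½·[z(H)² − z(FA)²] = −0.5 × (0.1887 − 0.2507) = 0.0310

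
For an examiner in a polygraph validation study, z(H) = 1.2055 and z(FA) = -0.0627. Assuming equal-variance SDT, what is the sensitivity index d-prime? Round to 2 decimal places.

d' = z(H) − z(FA) = 1.2055 − (-0.0627) = 1.2682

d-prime = 1.27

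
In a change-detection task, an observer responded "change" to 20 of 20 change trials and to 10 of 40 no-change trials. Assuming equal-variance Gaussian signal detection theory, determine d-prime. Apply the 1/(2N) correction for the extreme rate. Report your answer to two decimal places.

The hit rate is 20/20 = 1, so apply the 1/(2N) correction: H → 1 − 1/(2·20) = 0.97500.
z(H) = z(0.97500) = 1.960
z(FA) = z(0.25000) = -0.674
d' = 1.960 − (-0.674) = 2.634

d-prime = 2.63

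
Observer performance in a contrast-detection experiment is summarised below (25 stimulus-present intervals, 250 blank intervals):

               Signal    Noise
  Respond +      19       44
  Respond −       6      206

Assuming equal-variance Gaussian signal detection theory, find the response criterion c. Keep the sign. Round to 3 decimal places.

c = 0.112

H = 19/25 = 0.7600
FA = 44/250 = 0.1760
z(H) = z(0.7600) = 0.7063
z(FA) = z(0.1760) = -0.9307
c = −½·[z(H) + z(FA)] = −0.5 × (0.7063 + (-0.9307)) = 0.1122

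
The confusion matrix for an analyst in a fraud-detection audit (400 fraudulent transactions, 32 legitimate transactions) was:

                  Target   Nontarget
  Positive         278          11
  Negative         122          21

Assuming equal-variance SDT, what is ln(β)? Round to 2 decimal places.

ln β = -0.05

H = 278/400 = 0.6950
FA = 11/32 = 0.3438
z(H) = z(0.6950) = 0.510
z(FA) = z(0.3438) = -0.402
ln β = −½·[z(H)² − z(FA)²] = −0.5 × (0.260 − 0.162) = -0.049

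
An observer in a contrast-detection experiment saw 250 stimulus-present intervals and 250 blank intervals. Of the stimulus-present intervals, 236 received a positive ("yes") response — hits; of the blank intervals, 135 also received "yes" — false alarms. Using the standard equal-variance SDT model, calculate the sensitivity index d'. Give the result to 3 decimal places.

d' = 1.489

H = 236/250 = 0.9440
FA = 135/250 = 0.5400
z(H) = z(0.9440) = 1.5893
z(FA) = z(0.5400) = 0.1004
d' = z(H) − z(FA) = 1.5893 − 0.1004 = 1.4889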